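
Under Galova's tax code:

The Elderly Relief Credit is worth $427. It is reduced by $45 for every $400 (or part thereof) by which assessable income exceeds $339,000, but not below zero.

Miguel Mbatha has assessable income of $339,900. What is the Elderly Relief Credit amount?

$292

Elderly Relief Credit: income exceeds $339,000 by $900, which is 3 full-or-partial $400 increments; reduction = 3 × $45 = $135, leaving $292.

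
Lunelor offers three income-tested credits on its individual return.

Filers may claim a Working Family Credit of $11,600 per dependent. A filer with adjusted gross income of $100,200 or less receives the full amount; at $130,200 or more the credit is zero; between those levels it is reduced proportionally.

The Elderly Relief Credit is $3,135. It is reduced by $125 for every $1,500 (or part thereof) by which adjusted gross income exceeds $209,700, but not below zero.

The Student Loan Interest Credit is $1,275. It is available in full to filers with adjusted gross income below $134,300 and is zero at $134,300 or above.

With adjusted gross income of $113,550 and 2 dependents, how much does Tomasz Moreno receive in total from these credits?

$17,286

Working Family Credit: base = 2 × $11,600 = $23,200. $113,550 is $13,350 into a $30,000 phase-out range, leaving 16,650/30,000 of the credit: $23,200 × 16,650/30,000 = $12,876.
Elderly Relief Credit: $113,550 is at or below the $209,700 threshold, so the full $3,135 applies.
Student Loan Interest Credit: $113,550 is below the $134,300 cutoff, so the full $1,275 applies.
Total: $12,876 + $3,135 + $1,275 = $17,286.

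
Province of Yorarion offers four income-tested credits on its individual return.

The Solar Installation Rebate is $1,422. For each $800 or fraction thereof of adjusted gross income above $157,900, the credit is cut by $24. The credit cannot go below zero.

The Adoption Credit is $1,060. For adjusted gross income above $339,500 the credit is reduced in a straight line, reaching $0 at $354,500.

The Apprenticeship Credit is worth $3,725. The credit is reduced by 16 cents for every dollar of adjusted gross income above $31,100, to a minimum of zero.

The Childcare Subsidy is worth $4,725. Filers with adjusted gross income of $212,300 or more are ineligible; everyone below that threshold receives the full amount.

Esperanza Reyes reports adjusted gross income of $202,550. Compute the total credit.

Solar Installation Rebate: income exceeds $157,900 by $44,650, which is 56 full-or-partial $800 increments; reduction = 56 × $24 = $1,344, leaving $78.
Adoption Credit: $202,550 is at or below the $339,500 threshold, so the full $1,060 applies.
Apprenticeship Credit: 16% of the $171,450 excess over $31,100 is $27,432 ≥ base, so the credit is $0.
Childcare Subsidy: $202,550 is below the $212,300 cutoff, so the full $4,725 applies.
Total: $78 + $1,060 + $0 + $4,725 = $5,863.

$5,863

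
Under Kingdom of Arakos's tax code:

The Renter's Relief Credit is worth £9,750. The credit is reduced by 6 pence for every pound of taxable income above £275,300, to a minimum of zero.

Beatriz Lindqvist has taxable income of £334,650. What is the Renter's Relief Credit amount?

Renter's Relief Credit: 6% of the £59,350 excess over £275,300 is £3,561; credit = £9,750 − £3,561 = £6,189.

£6,189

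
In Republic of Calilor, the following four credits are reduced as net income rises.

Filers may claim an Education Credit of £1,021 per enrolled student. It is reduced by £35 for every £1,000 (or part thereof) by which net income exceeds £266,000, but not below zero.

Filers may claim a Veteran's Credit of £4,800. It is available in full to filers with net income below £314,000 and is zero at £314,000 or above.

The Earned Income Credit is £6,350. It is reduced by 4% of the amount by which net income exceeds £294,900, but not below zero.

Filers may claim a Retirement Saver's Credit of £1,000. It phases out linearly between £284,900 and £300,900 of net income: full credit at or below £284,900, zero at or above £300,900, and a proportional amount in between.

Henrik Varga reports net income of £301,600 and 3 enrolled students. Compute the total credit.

£12,685

Education Credit: base = 3 × £1,021 = £3,063. income exceeds £266,000 by £35,600, which is 36 full-or-partial £1,000 increments; reduction = 36 × £35 = £1,260, leaving £1,803.
Veteran's Credit: £301,600 is below the £314,000 cutoff, so the full £4,800 applies.
Earned Income Credit: 4% of the £6,700 excess over £294,900 is £268; credit = £6,350 − £268 = £6,082.
Retirement Saver's Credit: £301,600 is at or above £300,900, so the credit is £0.
Total: £1,803 + £4,800 + £6,082 + £0 = £12,685.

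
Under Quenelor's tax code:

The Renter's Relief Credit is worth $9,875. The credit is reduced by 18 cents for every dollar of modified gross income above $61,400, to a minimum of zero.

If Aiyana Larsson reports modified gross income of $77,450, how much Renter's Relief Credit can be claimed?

Renter's Relief Credit: 18% of the $16,050 excess over $61,400 is $2,889; credit = $9,875 − $2,889 = $6,986.

$6,986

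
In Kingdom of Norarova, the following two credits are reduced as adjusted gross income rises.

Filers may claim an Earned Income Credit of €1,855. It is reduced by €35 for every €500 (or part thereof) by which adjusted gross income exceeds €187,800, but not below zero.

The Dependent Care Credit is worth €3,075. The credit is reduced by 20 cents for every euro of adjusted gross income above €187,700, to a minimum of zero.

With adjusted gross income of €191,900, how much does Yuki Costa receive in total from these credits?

Earned Income Credit: income exceeds €187,800 by €4,100, which is 9 full-or-partial €500 increments; reduction = 9 × €35 = €315, leaving €1,540.
Dependent Care Credit: 20% of the €4,200 excess over €187,700 is €840; credit = €3,075 − €840 = €2,235.
Total: €1,540 + €2,235 = €3,775.

€3,775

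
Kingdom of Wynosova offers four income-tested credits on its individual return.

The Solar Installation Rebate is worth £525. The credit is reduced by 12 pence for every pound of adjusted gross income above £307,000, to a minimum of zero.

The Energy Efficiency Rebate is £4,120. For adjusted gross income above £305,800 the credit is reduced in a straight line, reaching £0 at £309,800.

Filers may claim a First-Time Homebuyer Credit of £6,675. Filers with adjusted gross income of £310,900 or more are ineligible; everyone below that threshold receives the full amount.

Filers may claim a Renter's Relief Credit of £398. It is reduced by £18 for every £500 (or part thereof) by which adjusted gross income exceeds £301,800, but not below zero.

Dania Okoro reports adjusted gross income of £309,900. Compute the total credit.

Solar Installation Rebate: 12% of the £2,900 excess over £307,000 is £348; credit = £525 − £348 = £177.
Energy Efficiency Rebate: £309,900 is at or above £309,800, so the credit is £0.
First-Time Homebuyer Credit: £309,900 is below the £310,900 cutoff, so the full £6,675 applies.
Renter's Relief Credit: income exceeds £301,800 by £8,100, which is 17 full-or-partial £500 increments; reduction = 17 × £18 = £306, leaving £92.
Total: £177 + £0 + £6,675 + £92 = £6,944.

£6,944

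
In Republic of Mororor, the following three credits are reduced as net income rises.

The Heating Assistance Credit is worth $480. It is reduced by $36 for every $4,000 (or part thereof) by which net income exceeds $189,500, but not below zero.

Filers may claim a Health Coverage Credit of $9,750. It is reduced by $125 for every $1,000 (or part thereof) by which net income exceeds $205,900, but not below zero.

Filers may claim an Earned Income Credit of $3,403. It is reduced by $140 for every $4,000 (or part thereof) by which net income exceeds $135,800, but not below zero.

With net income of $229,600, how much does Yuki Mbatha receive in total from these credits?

Heating Assistance Credit: income exceeds $189,500 by $40,100, which is 11 full-or-partial $4,000 increments; reduction = 11 × $36 = $396, leaving $84.
Health Coverage Credit: income exceeds $205,900 by $23,700, which is 24 full-or-partial $1,000 increments; reduction = 24 × $125 = $3,000, leaving $6,750.
Earned Income Credit: income exceeds $135,800 by $93,800, which is 24 full-or-partial $4,000 increments; reduction = 24 × $140 = $3,360, leaving $43.
Total: $84 + $6,750 + $43 = $6,877.

$6,877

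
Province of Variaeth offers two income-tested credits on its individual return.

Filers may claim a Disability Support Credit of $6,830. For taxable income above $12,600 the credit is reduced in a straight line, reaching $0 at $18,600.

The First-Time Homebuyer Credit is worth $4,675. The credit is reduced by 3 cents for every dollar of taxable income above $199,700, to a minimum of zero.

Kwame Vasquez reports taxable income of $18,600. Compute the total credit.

Disability Support Credit: $18,600 is at or above $18,600, so the credit is $0.
First-Time Homebuyer Credit: $18,600 is at or below the $199,700 threshold, so the full $4,675 applies.
Total: $0 + $4,675 = $4,675.

$4,675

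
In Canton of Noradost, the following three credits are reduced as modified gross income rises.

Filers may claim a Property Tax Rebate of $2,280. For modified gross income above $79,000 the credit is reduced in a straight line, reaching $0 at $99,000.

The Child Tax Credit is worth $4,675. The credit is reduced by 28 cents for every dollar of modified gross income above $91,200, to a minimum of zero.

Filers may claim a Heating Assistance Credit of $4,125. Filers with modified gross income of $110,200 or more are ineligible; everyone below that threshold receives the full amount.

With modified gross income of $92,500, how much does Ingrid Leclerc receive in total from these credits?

Property Tax Rebate: $92,500 is $13,500 into a $20,000 phase-out range, leaving 6,500/20,000 of the credit: $2,280 × 6,500/20,000 = $741.
Child Tax Credit: 28% of the $1,300 excess over $91,200 is $364; credit = $4,675 − $364 = $4,311.
Heating Assistance Credit: $92,500 is below the $110,200 cutoff, so the full $4,125 applies.
Total: $741 + $4,311 + $4,125 = $9,177.

$9,177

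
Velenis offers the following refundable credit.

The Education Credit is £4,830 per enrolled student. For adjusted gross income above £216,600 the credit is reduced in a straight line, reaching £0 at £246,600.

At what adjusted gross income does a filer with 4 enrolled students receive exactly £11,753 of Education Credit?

Full credit = 4 × £4,830 = £19,320.
£11,753 is 11,753/19,320 of the full £19,320, so 7,567/19,320 of the £30,000 range has been used: income = £216,600 + £30,000 × 7,567/19,320 = £228,350.

£228,350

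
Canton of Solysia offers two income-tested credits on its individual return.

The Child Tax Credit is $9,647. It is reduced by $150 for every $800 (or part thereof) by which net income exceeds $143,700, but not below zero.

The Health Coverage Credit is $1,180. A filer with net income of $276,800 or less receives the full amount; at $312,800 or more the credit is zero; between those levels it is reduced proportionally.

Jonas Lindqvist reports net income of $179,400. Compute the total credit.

Child Tax Credit: income exceeds $143,700 by $35,700, which is 45 full-or-partial $800 increments; reduction = 45 × $150 = $6,750, leaving $2,897.
Health Coverage Credit: $179,400 is at or below the $276,800 threshold, so the full $1,180 applies.
Total: $2,897 + $1,180 = $4,077.

$4,077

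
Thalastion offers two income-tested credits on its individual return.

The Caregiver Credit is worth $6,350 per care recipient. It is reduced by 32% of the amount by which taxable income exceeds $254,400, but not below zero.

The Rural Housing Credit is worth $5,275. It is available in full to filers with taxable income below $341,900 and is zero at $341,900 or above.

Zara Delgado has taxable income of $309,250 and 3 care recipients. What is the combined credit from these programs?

$6,773

Caregiver Credit: base = 3 × $6,350 = $19,050. 32% of the $54,850 excess over $254,400 is $17,552; credit = $19,050 − $17,552 = $1,498.
Rural Housing Credit: $309,250 is below the $341,900 cutoff, so the full $5,275 applies.
Total: $1,498 + $5,275 = $6,773.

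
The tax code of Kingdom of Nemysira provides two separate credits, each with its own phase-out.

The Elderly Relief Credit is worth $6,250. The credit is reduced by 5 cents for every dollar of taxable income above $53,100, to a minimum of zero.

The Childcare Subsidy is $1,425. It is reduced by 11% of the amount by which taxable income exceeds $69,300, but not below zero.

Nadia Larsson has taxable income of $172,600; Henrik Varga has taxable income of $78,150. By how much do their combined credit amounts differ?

Nadia ($172,600): Elderly Relief Credit: 5% of the $119,500 excess over $53,100 is $5,975; credit = $6,250 − $5,975 = $275. Childcare Subsidy: 11% of the $103,300 excess over $69,300 is $11,363 ≥ base, so the credit is $0. total $275 + $0 = $275
Henrik ($78,150): Elderly Relief Credit: 5% of the $25,050 excess over $53,100 is $1,252.50; credit = $6,250 − $1,252.50 = $4,997.50. Childcare Subsidy: 11% of the $8,850 excess over $69,300 is $973.50; credit = $1,425 − $973.50 = $451.50. total $4,997.50 + $451.50 = $5,449
Difference: |$275 − $5,449| = $5,174.

$5,174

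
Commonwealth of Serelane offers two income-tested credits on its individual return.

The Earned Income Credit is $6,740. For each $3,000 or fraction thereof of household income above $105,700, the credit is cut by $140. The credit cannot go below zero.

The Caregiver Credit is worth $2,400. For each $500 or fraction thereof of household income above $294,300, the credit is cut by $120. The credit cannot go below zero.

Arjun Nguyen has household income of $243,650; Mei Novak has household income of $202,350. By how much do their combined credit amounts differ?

Arjun ($243,650): Earned Income Credit: income exceeds $105,700 by $137,950, which is 46 full-or-partial $3,000 increments; reduction = 46 × $140 = $6,440, leaving $300. Caregiver Credit: $243,650 is at or below the $294,300 threshold, so the full $2,400 applies. total $300 + $2,400 = $2,700
Mei ($202,350): Earned Income Credit: income exceeds $105,700 by $96,650, which is 33 full-or-partial $3,000 increments; reduction = 33 × $140 = $4,620, leaving $2,120. Caregiver Credit: $202,350 is at or below the $294,300 threshold, so the full $2,400 applies. total $2,120 + $2,400 = $4,520
Difference: |$2,700 − $4,520| = $1,820.

$1,820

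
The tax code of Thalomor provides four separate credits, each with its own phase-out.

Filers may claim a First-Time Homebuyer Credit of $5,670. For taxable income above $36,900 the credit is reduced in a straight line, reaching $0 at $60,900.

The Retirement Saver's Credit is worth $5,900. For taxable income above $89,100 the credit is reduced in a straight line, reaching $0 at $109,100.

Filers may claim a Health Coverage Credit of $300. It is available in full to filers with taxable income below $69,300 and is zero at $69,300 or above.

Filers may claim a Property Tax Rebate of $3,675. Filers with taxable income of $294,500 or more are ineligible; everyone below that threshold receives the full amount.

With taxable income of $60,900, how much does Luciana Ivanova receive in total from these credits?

$9,875

First-Time Homebuyer Credit: $60,900 is at or above $60,900, so the credit is $0.
Retirement Saver's Credit: $60,900 is at or below the $89,100 threshold, so the full $5,900 applies.
Health Coverage Credit: $60,900 is below the $69,300 cutoff, so the full $300 applies.
Property Tax Rebate: $60,900 is below the $294,500 cutoff, so the full $3,675 applies.
Total: $0 + $5,900 + $300 + $3,675 = $9,875.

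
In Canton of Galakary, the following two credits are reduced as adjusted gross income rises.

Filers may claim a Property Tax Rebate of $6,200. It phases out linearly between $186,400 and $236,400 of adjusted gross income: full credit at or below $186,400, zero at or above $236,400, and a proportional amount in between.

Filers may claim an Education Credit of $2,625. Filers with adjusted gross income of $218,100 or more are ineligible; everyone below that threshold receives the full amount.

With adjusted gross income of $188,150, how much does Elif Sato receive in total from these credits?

Property Tax Rebate: $188,150 is $1,750 into a $50,000 phase-out range, leaving 48,250/50,000 of the credit: $6,200 × 48,250/50,000 = $5,983.
Education Credit: $188,150 is below the $218,100 cutoff, so the full $2,625 applies.
Total: $5,983 + $2,625 = $8,608.

$8,608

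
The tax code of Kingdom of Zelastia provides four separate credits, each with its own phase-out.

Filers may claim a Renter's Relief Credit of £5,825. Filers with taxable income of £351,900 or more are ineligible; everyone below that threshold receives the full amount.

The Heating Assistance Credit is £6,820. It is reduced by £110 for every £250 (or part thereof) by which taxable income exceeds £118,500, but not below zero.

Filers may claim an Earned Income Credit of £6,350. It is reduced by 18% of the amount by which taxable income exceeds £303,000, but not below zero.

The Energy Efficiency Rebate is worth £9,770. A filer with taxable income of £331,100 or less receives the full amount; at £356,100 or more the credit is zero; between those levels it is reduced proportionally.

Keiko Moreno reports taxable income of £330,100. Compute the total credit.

£17,067

Renter's Relief Credit: £330,100 is below the £351,900 cutoff, so the full £5,825 applies.
Heating Assistance Credit: income exceeds £118,500 by £211,600 → 847 increments × £110 = £93,170 ≥ base, so the credit is £0.
Earned Income Credit: 18% of the £27,100 excess over £303,000 is £4,878; credit = £6,350 − £4,878 = £1,472.
Energy Efficiency Rebate: £330,100 is at or below the £331,100 threshold, so the full £9,770 applies.
Total: £5,825 + £0 + £1,472 + £9,770 = £17,067.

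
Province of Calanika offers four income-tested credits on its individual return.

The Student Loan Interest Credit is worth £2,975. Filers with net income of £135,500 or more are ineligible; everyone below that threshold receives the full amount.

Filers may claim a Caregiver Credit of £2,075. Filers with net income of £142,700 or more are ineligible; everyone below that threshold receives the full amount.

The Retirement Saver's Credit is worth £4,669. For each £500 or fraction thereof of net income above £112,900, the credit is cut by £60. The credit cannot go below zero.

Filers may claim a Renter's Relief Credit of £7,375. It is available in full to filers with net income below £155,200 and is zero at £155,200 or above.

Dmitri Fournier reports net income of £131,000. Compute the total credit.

£14,874

Student Loan Interest Credit: £131,000 is below the £135,500 cutoff, so the full £2,975 applies.
Caregiver Credit: £131,000 is below the £142,700 cutoff, so the full £2,075 applies.
Retirement Saver's Credit: income exceeds £112,900 by £18,100, which is 37 full-or-partial £500 increments; reduction = 37 × £60 = £2,220, leaving £2,449.
Renter's Relief Credit: £131,000 is below the £155,200 cutoff, so the full £7,375 applies.
Total: £2,975 + £2,075 + £2,449 + £7,375 = £14,874.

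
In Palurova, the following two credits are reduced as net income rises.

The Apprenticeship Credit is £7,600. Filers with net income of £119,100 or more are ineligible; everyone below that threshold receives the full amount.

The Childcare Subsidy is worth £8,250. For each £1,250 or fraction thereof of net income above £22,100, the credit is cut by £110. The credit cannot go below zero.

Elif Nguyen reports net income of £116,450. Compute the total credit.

£7,600

Apprenticeship Credit: £116,450 is below the £119,100 cutoff, so the full £7,600 applies.
Childcare Subsidy: income exceeds £22,100 by £94,350 → 76 increments × £110 = £8,360 ≥ base, so the credit is £0.
Total: £7,600 + £0 = £7,600.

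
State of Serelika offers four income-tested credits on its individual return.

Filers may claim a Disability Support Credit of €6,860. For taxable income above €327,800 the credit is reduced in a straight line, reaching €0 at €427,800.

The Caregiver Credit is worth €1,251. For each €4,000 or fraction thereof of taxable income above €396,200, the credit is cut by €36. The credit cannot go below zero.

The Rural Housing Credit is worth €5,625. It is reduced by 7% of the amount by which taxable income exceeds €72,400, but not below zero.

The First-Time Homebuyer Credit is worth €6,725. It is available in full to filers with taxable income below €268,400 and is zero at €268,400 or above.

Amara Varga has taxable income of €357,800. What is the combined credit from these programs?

€6,053

Disability Support Credit: €357,800 is €30,000 into a €100,000 phase-out range, leaving 70,000/100,000 of the credit: €6,860 × 70,000/100,000 = €4,802.
Caregiver Credit: €357,800 is at or below the €396,200 threshold, so the full €1,251 applies.
Rural Housing Credit: 7% of the €285,400 excess over €72,400 is €19,978 ≥ base, so the credit is €0.
First-Time Homebuyer Credit: €357,800 meets or exceeds the €268,400 cutoff, so the credit is €0.
Total: €4,802 + €1,251 + €0 + €0 = €6,053.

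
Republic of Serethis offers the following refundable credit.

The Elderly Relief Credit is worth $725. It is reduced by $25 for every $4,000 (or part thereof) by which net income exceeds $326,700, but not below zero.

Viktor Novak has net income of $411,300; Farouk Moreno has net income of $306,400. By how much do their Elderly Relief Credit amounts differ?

$550

Viktor ($411,300): Elderly Relief Credit: income exceeds $326,700 by $84,600, which is 22 full-or-partial $4,000 increments; reduction = 22 × $25 = $550, leaving $175.
Farouk ($306,400): Elderly Relief Credit: $306,400 is at or below the $326,700 threshold, so the full $725 applies.
Difference: |$175 − $725| = $550.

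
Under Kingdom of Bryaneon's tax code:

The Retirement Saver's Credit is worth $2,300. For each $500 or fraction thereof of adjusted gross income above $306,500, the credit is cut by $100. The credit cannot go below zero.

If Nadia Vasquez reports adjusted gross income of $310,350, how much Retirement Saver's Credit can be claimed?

$1,500

Retirement Saver's Credit: income exceeds $306,500 by $3,850, which is 8 full-or-partial $500 increments; reduction = 8 × $100 = $800, leaving $1,500.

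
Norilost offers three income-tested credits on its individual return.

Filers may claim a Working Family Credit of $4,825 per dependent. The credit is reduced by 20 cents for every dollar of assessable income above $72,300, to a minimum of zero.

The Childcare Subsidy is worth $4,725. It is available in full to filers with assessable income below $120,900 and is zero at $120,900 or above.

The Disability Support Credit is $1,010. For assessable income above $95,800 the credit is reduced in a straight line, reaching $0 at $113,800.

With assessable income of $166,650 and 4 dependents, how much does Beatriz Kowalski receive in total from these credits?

$430

Working Family Credit: base = 4 × $4,825 = $19,300. 20% of the $94,350 excess over $72,300 is $18,870; credit = $19,300 − $18,870 = $430.
Childcare Subsidy: $166,650 meets or exceeds the $120,900 cutoff, so the credit is $0.
Disability Support Credit: $166,650 is at or above $113,800, so the credit is $0.
Total: $430 + $0 + $0 = $430.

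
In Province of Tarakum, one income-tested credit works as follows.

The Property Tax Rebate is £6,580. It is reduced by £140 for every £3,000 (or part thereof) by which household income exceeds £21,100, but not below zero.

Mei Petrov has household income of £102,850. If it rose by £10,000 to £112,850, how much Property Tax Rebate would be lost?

At £102,850 — income exceeds £21,100 by £81,750, which is 28 full-or-partial £3,000 increments; reduction = 28 × £140 = £3,920, leaving £2,660.
At £112,850 — income exceeds £21,100 by £91,750, which is 31 full-or-partial £3,000 increments; reduction = 31 × £140 = £4,340, leaving £2,240.
Lost: £2,660 − £2,240 = £420.

£420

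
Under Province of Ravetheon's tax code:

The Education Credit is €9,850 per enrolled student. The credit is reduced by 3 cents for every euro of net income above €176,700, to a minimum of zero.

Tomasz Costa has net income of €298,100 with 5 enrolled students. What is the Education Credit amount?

Education Credit: base = 5 × €9,850 = €49,250. 3% of the €121,400 excess over €176,700 is €3,642; credit = €49,250 − €3,642 = €45,608.

€45,608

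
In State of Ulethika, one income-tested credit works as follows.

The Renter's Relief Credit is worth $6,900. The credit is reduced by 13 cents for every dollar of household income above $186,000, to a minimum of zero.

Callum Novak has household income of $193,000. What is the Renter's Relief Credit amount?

$5,990

Renter's Relief Credit: 13% of the $7,000 excess over $186,000 is $910; credit = $6,900 − $910 = $5,990.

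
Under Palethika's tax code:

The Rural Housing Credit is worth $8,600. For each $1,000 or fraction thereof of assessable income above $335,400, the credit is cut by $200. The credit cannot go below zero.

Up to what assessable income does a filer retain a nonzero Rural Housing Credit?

After 42 increments the reduction is 42 × $200 = $8,400, leaving $200; one more increment wipes it out. Increment 42 ends at excess 42 × $1,000 = $42,000, so the highest qualifying income is $335,400 + $42,000 = $377,400.

$377,400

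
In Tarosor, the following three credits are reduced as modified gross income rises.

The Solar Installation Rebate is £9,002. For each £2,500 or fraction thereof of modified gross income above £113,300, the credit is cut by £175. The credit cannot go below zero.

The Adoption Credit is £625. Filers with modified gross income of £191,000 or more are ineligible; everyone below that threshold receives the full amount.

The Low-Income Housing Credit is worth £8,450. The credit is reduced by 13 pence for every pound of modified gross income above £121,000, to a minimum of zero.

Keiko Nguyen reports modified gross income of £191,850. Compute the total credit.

Solar Installation Rebate: income exceeds £113,300 by £78,550, which is 32 full-or-partial £2,500 increments; reduction = 32 × £175 = £5,600, leaving £3,402.
Adoption Credit: £191,850 meets or exceeds the £191,000 cutoff, so the credit is £0.
Low-Income Housing Credit: 13% of the £70,850 excess over £121,000 is £9,210.50 ≥ base, so the credit is £0.
Total: £3,402 + £0 + £0 = £3,402.

£3,402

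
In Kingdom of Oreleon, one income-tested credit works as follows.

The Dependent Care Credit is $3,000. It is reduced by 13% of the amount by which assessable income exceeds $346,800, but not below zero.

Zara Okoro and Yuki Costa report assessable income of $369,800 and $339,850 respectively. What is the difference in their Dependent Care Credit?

$2,990

Zara ($369,800): Dependent Care Credit: 13% of the $23,000 excess over $346,800 is $2,990; credit = $3,000 − $2,990 = $10.
Yuki ($339,850): Dependent Care Credit: $339,850 is at or below the $346,800 threshold, so the full $3,000 applies.
Difference: |$10 − $3,000| = $2,990.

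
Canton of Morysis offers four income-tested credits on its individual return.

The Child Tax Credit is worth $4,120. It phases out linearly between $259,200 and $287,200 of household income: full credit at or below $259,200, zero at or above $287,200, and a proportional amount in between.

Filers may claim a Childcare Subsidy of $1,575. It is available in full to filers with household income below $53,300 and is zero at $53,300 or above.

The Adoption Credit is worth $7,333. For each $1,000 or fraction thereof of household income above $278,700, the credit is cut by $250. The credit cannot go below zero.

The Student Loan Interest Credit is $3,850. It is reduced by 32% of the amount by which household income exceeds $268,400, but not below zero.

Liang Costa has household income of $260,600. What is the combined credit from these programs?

$15,097

Child Tax Credit: $260,600 is $1,400 into a $28,000 phase-out range, leaving 26,600/28,000 of the credit: $4,120 × 26,600/28,000 = $3,914.
Childcare Subsidy: $260,600 meets or exceeds the $53,300 cutoff, so the credit is $0.
Adoption Credit: $260,600 is at or below the $278,700 threshold, so the full $7,333 applies.
Student Loan Interest Credit: $260,600 is at or below the $268,400 threshold, so the full $3,850 applies.
Total: $3,914 + $0 + $7,333 + $3,850 = $15,097.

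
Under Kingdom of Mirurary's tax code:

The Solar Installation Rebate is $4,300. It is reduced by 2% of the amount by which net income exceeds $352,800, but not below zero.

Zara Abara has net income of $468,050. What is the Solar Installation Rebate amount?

Solar Installation Rebate: 2% of the $115,250 excess over $352,800 is $2,305; credit = $4,300 − $2,305 = $1,995.

$1,995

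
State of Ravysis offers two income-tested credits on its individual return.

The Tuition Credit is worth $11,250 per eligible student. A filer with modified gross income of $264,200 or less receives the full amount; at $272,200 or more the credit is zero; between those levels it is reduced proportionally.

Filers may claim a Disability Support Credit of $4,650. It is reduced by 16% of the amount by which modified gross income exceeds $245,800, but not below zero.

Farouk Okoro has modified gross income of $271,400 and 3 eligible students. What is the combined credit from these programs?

Tuition Credit: base = 3 × $11,250 = $33,750. $271,400 is $7,200 into a $8,000 phase-out range, leaving 800/8,000 of the credit: $33,750 × 800/8,000 = $3,375.
Disability Support Credit: 16% of the $25,600 excess over $245,800 is $4,096; credit = $4,650 − $4,096 = $554.
Total: $3,375 + $554 = $3,929.

$3,929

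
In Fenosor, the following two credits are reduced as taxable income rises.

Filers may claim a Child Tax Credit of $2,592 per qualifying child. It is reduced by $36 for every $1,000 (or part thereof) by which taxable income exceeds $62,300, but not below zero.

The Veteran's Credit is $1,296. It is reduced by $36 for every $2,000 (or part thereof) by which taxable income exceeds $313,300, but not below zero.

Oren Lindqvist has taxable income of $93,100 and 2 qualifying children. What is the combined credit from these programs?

$5,364

Child Tax Credit: base = 2 × $2,592 = $5,184. income exceeds $62,300 by $30,800, which is 31 full-or-partial $1,000 increments; reduction = 31 × $36 = $1,116, leaving $4,068.
Veteran's Credit: $93,100 is at or below the $313,300 threshold, so the full $1,296 applies.
Total: $4,068 + $1,296 = $5,364.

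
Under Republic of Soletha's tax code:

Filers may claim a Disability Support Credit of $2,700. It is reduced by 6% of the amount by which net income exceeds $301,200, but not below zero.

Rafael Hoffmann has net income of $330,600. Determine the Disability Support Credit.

Disability Support Credit: 6% of the $29,400 excess over $301,200 is $1,764; credit = $2,700 − $1,764 = $936.

$936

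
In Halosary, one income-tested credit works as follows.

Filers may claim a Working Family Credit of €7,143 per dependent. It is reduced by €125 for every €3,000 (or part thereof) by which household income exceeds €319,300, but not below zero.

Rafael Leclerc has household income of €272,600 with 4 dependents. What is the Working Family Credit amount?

Working Family Credit: base = 4 × €7,143 = €28,572. €272,600 is at or below the €319,300 threshold, so the full €28,572 applies.

€28,572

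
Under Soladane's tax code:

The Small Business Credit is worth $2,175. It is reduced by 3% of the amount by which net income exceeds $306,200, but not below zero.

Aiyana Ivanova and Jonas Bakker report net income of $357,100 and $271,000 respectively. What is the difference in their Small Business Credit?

$1,527

Aiyana ($357,100): Small Business Credit: 3% of the $50,900 excess over $306,200 is $1,527; credit = $2,175 − $1,527 = $648.
Jonas ($271,000): Small Business Credit: $271,000 is at or below the $306,200 threshold, so the full $2,175 applies.
Difference: |$648 − $2,175| = $1,527.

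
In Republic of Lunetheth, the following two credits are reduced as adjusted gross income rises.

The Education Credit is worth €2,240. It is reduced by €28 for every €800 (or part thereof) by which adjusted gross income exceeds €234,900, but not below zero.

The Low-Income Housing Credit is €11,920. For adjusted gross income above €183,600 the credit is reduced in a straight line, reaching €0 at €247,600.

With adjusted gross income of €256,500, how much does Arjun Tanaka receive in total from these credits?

€1,484

Education Credit: income exceeds €234,900 by €21,600, which is 27 full-or-partial €800 increments; reduction = 27 × €28 = €756, leaving €1,484.
Low-Income Housing Credit: €256,500 is at or above €247,600, so the credit is €0.
Total: €1,484 + €0 = €1,484.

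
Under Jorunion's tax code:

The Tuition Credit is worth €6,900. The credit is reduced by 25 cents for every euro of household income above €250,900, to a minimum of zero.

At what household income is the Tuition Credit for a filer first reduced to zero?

€278,500

The credit falls by 25% of each euro above €250,900, so it reaches zero when the excess is €6,900 / 25% = €27,600: income = €250,900 + €27,600 = €278,500.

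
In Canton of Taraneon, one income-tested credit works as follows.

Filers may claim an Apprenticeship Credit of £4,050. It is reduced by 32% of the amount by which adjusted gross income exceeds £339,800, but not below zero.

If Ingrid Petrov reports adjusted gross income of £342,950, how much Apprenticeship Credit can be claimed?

£3,042

Apprenticeship Credit: 32% of the £3,150 excess over £339,800 is £1,008; credit = £4,050 − £1,008 = £3,042.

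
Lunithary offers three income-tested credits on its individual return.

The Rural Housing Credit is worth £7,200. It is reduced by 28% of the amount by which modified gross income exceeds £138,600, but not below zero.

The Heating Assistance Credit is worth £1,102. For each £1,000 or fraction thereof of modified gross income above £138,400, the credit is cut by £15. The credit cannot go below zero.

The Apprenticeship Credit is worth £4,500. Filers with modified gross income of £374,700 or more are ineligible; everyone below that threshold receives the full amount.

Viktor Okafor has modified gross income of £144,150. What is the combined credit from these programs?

£11,158

Rural Housing Credit: 28% of the £5,550 excess over £138,600 is £1,554; credit = £7,200 − £1,554 = £5,646.
Heating Assistance Credit: income exceeds £138,400 by £5,750, which is 6 full-or-partial £1,000 increments; reduction = 6 × £15 = £90, leaving £1,012.
Apprenticeship Credit: £144,150 is below the £374,700 cutoff, so the full £4,500 applies.
Total: £5,646 + £1,012 + £4,500 = £11,158.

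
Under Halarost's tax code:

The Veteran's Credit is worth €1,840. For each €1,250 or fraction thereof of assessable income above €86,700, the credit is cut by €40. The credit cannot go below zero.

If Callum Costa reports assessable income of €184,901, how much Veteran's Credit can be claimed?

€0

Veteran's Credit: income exceeds €86,700 by €98,201 → 79 increments × €40 = €3,160 ≥ base, so the credit is €0.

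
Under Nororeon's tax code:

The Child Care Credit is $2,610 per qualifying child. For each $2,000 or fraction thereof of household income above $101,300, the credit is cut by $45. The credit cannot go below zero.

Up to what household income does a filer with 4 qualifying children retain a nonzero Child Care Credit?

$563,300

Full credit = 4 × $2,610 = $10,440.
After 231 increments the reduction is 231 × $45 = $10,395, leaving $45; one more increment wipes it out. Increment 231 ends at excess 231 × $2,000 = $462,000, so the highest qualifying income is $101,300 + $462,000 = $563,300.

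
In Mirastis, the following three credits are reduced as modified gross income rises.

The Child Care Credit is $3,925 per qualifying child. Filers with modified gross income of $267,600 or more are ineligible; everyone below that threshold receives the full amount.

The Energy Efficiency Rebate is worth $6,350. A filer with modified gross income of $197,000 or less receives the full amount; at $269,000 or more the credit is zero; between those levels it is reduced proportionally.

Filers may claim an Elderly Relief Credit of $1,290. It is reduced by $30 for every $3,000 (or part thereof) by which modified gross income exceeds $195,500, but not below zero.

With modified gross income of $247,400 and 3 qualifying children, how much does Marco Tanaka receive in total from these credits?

Child Care Credit: base = 3 × $3,925 = $11,775. $247,400 is below the $267,600 cutoff, so the full $11,775 applies.
Energy Efficiency Rebate: $247,400 is $50,400 into a $72,000 phase-out range, leaving 21,600/72,000 of the credit: $6,350 × 21,600/72,000 = $1,905.
Elderly Relief Credit: income exceeds $195,500 by $51,900, which is 18 full-or-partial $3,000 increments; reduction = 18 × $30 = $540, leaving $750.
Total: $11,775 + $1,905 + $750 = $14,430.

$14,430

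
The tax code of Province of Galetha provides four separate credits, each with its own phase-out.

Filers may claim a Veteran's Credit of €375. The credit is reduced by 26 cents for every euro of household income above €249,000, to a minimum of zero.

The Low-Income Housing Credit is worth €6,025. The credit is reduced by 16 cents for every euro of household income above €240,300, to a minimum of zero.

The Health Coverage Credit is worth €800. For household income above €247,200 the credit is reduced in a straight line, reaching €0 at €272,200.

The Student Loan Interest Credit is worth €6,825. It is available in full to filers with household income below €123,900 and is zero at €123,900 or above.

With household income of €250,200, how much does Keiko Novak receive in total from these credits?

Veteran's Credit: 26% of the €1,200 excess over €249,000 is €312; credit = €375 − €312 = €63.
Low-Income Housing Credit: 16% of the €9,900 excess over €240,300 is €1,584; credit = €6,025 − €1,584 = €4,441.
Health Coverage Credit: €250,200 is €3,000 into a €25,000 phase-out range, leaving 22,000/25,000 of the credit: €800 × 22,000/25,000 = €704.
Student Loan Interest Credit: €250,200 meets or exceeds the €123,900 cutoff, so the credit is €0.
Total: €63 + €4,441 + €704 + €0 = €5,208.

€5,208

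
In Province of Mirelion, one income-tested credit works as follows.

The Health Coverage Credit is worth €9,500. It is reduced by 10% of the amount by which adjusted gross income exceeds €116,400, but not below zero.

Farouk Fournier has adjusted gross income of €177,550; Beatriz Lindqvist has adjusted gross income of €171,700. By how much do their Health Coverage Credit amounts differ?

Farouk (€177,550): Health Coverage Credit: 10% of the €61,150 excess over €116,400 is €6,115; credit = €9,500 − €6,115 = €3,385.
Beatriz (€171,700): Health Coverage Credit: 10% of the €55,300 excess over €116,400 is €5,530; credit = €9,500 − €5,530 = €3,970.
Difference: |€3,385 − €3,970| = €585.

€585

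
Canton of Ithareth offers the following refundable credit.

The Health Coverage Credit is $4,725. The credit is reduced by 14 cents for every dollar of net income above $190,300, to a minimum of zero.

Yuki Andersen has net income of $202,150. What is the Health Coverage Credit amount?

$3,066

Health Coverage Credit: 14% of the $11,850 excess over $190,300 is $1,659; credit = $4,725 − $1,659 = $3,066.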